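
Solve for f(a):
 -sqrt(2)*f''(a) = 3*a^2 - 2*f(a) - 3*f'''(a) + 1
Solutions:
 f(a) = C1*exp(a*(2/(-2*sqrt(2)/27 + sqrt(-8 + (243 - 2*sqrt(2))^2)/27 + 9)^(1/3) + 6*sqrt(2) + 9*(-2*sqrt(2)/27 + sqrt(-8 + (243 - 2*sqrt(2))^2)/27 + 9)^(1/3))/54)*sin(sqrt(3)*a*(-9*(-2*sqrt(2)/27 + sqrt(-32/729 + (18 - 4*sqrt(2)/27)^2)/2 + 9)^(1/3) + 2/(-2*sqrt(2)/27 + sqrt(-32/729 + (18 - 4*sqrt(2)/27)^2)/2 + 9)^(1/3))/54) + C2*exp(a*(2/(-2*sqrt(2)/27 + sqrt(-8 + (243 - 2*sqrt(2))^2)/27 + 9)^(1/3) + 6*sqrt(2) + 9*(-2*sqrt(2)/27 + sqrt(-8 + (243 - 2*sqrt(2))^2)/27 + 9)^(1/3))/54)*cos(sqrt(3)*a*(-9*(-2*sqrt(2)/27 + sqrt(-32/729 + (18 - 4*sqrt(2)/27)^2)/2 + 9)^(1/3) + 2/(-2*sqrt(2)/27 + sqrt(-32/729 + (18 - 4*sqrt(2)/27)^2)/2 + 9)^(1/3))/54) + C3*exp(a*(-9*(-2*sqrt(2)/27 + sqrt(-8 + (243 - 2*sqrt(2))^2)/27 + 9)^(1/3) - 2/(-2*sqrt(2)/27 + sqrt(-8 + (243 - 2*sqrt(2))^2)/27 + 9)^(1/3) + 3*sqrt(2))/27) + 3*a^2/2 + 1/2 + 3*sqrt(2)/2


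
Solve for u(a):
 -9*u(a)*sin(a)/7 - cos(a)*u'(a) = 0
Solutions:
 u(a) = C1*cos(a)^(9/7)


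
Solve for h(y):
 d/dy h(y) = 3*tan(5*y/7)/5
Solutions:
 h(y) = C1 - 21*log(cos(5*y/7))/25


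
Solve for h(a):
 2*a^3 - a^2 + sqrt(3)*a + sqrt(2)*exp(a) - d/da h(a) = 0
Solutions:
 h(a) = C1 + a^4/2 - a^3/3 + sqrt(3)*a^2/2 + sqrt(2)*exp(a)


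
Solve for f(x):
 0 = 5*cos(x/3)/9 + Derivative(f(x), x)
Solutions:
 f(x) = C1 - 5*sin(x/3)/3


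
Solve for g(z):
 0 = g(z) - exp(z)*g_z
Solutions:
 g(z) = C1*exp(-exp(-z))


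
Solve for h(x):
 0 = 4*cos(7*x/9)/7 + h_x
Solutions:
 h(x) = C1 - 36*sin(7*x/9)/49


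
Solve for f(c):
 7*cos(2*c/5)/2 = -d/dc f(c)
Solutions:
 f(c) = C1 - 35*sin(2*c/5)/4


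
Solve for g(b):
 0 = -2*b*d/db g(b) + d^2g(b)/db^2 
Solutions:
 g(b) = C1 + C2*erfi(b)


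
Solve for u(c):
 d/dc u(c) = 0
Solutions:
 u(c) = C1


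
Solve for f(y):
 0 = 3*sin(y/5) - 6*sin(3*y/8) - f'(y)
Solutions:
 f(y) = C1 - 15*cos(y/5) + 16*cos(3*y/8)


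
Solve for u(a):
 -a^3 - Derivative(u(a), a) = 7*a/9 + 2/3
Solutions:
 u(a) = C1 - a^4/4 - 7*a^2/18 - 2*a/3


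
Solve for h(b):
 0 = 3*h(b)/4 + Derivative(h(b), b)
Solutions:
 h(b) = C1*exp(-3*b/4)


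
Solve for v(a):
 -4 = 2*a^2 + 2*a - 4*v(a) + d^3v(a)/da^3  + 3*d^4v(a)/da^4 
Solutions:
 v(a) = C1*exp(a*(-24 - 10*2^(2/3)/(167/27 + sqrt(41))^(1/3) + 9*2^(1/3)*(167/27 + sqrt(41))^(1/3))/54)*sin(sqrt(3)*a*(20/(334/27 + 2*sqrt(41))^(1/3) + 9*(334/27 + 2*sqrt(41))^(1/3))/54) + C2*exp(a*(-24 - 10*2^(2/3)/(167/27 + sqrt(41))^(1/3) + 9*2^(1/3)*(167/27 + sqrt(41))^(1/3))/54)*cos(sqrt(3)*a*(20/(334/27 + 2*sqrt(41))^(1/3) + 9*(334/27 + 2*sqrt(41))^(1/3))/54) + C3*exp(a) + C4*exp(a*(-9*2^(1/3)*(167/27 + sqrt(41))^(1/3) - 12 + 10*2^(2/3)/(167/27 + sqrt(41))^(1/3))/27) + a^2/2 + a/2 + 1


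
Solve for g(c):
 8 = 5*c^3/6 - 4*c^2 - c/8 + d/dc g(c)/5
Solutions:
 g(c) = C1 - 25*c^4/24 + 20*c^3/3 + 5*c^2/16 + 40*c


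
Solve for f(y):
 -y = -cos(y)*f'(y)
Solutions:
 f(y) = C1 + Integral(y/cos(y), y)


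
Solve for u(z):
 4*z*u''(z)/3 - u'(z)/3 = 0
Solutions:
 u(z) = C1 + C2*z^(5/4)


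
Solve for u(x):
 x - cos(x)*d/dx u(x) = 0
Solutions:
 u(x) = C1 + Integral(x/cos(x), x)


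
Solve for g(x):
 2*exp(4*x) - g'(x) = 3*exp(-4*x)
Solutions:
 g(x) = C1 + exp(4*x)/2 + 3*exp(-4*x)/4


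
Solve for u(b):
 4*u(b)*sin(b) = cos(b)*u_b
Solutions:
 u(b) = C1/cos(b)^4


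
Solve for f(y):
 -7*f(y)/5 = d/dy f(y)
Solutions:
 f(y) = C1*exp(-7*y/5)


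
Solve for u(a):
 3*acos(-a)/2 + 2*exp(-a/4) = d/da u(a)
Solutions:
 u(a) = C1 + 3*a*acos(-a)/2 + 3*sqrt(1 - a^2)/2 - 8*exp(-a/4)


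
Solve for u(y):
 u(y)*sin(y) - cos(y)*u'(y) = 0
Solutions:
 u(y) = C1/cos(y)


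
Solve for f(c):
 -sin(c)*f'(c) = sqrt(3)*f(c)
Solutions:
 f(c) = C1*(cos(c) + 1)^(sqrt(3)/2)/(cos(c) - 1)^(sqrt(3)/2)


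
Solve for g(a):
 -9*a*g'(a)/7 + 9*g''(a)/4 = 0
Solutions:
 g(a) = C1 + C2*erfi(sqrt(14)*a/7)


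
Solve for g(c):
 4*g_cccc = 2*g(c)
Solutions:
 g(c) = C1*exp(-2^(3/4)*c/2) + C2*exp(2^(3/4)*c/2) + C3*sin(2^(3/4)*c/2) + C4*cos(2^(3/4)*c/2)


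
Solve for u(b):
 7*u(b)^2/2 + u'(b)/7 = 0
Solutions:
 u(b) = 2/(C1 + 49*b)


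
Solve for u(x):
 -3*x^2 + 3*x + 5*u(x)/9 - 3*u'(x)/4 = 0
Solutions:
 u(x) = C1*exp(20*x/27) + 27*x^2/5 + 459*x/50 + 12393/1000


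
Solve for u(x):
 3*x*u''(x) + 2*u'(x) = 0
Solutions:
 u(x) = C1 + C2*x^(1/3)


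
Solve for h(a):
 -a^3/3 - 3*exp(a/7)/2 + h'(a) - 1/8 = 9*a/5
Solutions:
 h(a) = C1 + a^4/12 + 9*a^2/10 + a/8 + 21*exp(a/7)/2


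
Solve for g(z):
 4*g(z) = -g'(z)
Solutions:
 g(z) = C1*exp(-4*z)


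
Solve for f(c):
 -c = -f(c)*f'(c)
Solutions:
 f(c) = -sqrt(C1 + c^2)
 f(c) = sqrt(C1 + c^2)


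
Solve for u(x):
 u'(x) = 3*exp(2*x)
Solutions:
 u(x) = C1 + 3*exp(2*x)/2


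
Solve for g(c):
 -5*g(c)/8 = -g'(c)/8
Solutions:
 g(c) = C1*exp(5*c)


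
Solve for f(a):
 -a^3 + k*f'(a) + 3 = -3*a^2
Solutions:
 f(a) = C1 + a^4/(4*k) - a^3/k - 3*a/k


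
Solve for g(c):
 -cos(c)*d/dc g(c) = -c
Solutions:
 g(c) = C1 + Integral(c/cos(c), c)


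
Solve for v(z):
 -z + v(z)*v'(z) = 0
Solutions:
 v(z) = -sqrt(C1 + z^2)
 v(z) = sqrt(C1 + z^2)


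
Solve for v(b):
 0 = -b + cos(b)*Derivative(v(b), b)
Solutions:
 v(b) = C1 + Integral(b/cos(b), b)


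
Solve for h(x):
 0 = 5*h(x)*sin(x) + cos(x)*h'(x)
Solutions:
 h(x) = C1*cos(x)^5


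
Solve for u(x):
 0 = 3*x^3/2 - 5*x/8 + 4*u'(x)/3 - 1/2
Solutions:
 u(x) = C1 - 9*x^4/32 + 15*x^2/64 + 3*x/8


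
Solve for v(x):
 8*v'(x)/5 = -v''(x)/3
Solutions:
 v(x) = C1 + C2*exp(-24*x/5)


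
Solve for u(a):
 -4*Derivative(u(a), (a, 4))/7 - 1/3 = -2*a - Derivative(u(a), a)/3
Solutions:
 u(a) = C1 + C4*exp(126^(1/3)*a/6) - 3*a^2 + a + (C2*sin(14^(1/3)*3^(1/6)*a/4) + C3*cos(14^(1/3)*3^(1/6)*a/4))*exp(-126^(1/3)*a/12)


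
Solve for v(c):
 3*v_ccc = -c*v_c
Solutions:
 v(c) = C1 + Integral(C2*airyai(-3^(2/3)*c/3) + C3*airybi(-3^(2/3)*c/3), c)


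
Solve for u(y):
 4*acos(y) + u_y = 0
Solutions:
 u(y) = C1 - 4*y*acos(y) + 4*sqrt(1 - y^2)


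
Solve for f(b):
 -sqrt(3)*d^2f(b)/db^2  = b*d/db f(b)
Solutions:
 f(b) = C1 + C2*erf(sqrt(2)*3^(3/4)*b/6)


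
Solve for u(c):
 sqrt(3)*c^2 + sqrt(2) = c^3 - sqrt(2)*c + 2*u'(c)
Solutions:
 u(c) = C1 - c^4/8 + sqrt(3)*c^3/6 + sqrt(2)*c^2/4 + sqrt(2)*c/2


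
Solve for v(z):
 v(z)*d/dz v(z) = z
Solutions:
 v(z) = -sqrt(C1 + z^2)
 v(z) = sqrt(C1 + z^2)


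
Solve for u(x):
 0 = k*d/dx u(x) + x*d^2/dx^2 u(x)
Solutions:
 u(x) = C1 + x^(1 - re(k))*(C2*sin(log(x)*Abs(im(k))) + C3*cos(log(x)*im(k)))


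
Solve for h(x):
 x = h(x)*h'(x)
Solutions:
 h(x) = -sqrt(C1 + x^2)
 h(x) = sqrt(C1 + x^2)


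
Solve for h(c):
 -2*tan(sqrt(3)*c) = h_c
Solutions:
 h(c) = C1 + 2*sqrt(3)*log(cos(sqrt(3)*c))/3


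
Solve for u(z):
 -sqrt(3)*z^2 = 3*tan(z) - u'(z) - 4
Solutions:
 u(z) = C1 + sqrt(3)*z^3/3 - 4*z - 3*log(cos(z))


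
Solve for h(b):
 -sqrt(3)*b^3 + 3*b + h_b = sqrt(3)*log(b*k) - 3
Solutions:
 h(b) = C1 + sqrt(3)*b^4/4 - 3*b^2/2 + sqrt(3)*b*log(b*k) + b*(-3 - sqrt(3))


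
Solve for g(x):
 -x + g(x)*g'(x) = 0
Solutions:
 g(x) = -sqrt(C1 + x^2)
 g(x) = sqrt(C1 + x^2)


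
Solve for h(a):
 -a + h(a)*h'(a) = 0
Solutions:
 h(a) = -sqrt(C1 + a^2)
 h(a) = sqrt(C1 + a^2)


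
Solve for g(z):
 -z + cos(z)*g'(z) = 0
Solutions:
 g(z) = C1 + Integral(z/cos(z), z)


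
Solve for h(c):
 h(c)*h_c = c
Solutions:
 h(c) = -sqrt(C1 + c^2)
 h(c) = sqrt(C1 + c^2)


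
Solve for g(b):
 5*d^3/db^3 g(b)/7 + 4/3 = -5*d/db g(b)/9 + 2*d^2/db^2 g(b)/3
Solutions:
 g(b) = C1 - 12*b/5 + (C2*sin(sqrt(14)*b/5) + C3*cos(sqrt(14)*b/5))*exp(7*b/15)


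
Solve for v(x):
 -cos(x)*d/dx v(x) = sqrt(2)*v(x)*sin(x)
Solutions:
 v(x) = C1*cos(x)^(sqrt(2))


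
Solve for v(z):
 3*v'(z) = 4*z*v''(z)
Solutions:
 v(z) = C1 + C2*z^(7/4)


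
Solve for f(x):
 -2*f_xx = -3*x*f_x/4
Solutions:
 f(x) = C1 + C2*erfi(sqrt(3)*x/4)


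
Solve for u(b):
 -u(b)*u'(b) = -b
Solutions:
 u(b) = -sqrt(C1 + b^2)
 u(b) = sqrt(C1 + b^2)


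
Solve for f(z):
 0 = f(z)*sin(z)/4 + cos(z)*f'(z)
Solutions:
 f(z) = C1*cos(z)^(1/4)


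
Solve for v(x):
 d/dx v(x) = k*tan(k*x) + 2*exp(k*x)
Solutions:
 v(x) = C1 + k*Piecewise((-log(cos(k*x))/k, Ne(k, 0)), (0, True)) + 2*Piecewise((exp(k*x)/k, Ne(k, 0)), (x, True))


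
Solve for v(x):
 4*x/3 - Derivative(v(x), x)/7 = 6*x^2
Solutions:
 v(x) = C1 - 14*x^3 + 14*x^2/3


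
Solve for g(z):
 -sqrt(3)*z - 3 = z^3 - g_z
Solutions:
 g(z) = C1 + z^4/4 + sqrt(3)*z^2/2 + 3*z


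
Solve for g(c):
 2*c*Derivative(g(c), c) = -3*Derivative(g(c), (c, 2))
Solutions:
 g(c) = C1 + C2*erf(sqrt(3)*c/3)


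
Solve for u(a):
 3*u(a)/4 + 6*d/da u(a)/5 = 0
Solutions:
 u(a) = C1*exp(-5*a/8)


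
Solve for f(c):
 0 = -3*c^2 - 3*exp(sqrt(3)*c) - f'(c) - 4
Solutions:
 f(c) = C1 - c^3 - 4*c - sqrt(3)*exp(sqrt(3)*c)


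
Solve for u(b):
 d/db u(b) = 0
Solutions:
 u(b) = C1


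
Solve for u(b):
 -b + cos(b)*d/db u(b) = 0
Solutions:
 u(b) = C1 + Integral(b/cos(b), b)


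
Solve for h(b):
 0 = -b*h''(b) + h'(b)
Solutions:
 h(b) = C1 + C2*b^2


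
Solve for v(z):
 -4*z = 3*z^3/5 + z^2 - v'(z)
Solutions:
 v(z) = C1 + 3*z^4/20 + z^3/3 + 2*z^2


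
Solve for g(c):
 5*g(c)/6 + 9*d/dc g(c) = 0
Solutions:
 g(c) = C1*exp(-5*c/54)


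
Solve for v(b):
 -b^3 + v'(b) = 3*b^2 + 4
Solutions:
 v(b) = C1 + b^4/4 + b^3 + 4*b


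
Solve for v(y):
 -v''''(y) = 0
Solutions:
 v(y) = C1 + C2*y + C3*y^2 + C4*y^3


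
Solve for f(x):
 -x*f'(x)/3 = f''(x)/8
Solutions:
 f(x) = C1 + C2*erf(2*sqrt(3)*x/3)


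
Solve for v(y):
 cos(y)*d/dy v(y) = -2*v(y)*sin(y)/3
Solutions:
 v(y) = C1*cos(y)^(2/3)


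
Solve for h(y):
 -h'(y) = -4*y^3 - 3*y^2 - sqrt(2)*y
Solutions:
 h(y) = C1 + y^4 + y^3 + sqrt(2)*y^2/2


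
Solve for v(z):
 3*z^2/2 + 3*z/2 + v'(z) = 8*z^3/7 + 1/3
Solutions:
 v(z) = C1 + 2*z^4/7 - z^3/2 - 3*z^2/4 + z/3


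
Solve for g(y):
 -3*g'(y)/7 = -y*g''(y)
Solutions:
 g(y) = C1 + C2*y^(10/7)


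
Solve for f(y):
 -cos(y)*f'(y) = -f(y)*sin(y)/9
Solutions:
 f(y) = C1/cos(y)^(1/9)


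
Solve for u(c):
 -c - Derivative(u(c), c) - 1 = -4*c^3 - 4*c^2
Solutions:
 u(c) = C1 + c^4 + 4*c^3/3 - c^2/2 - c


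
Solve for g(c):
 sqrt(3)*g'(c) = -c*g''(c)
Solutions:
 g(c) = C1 + C2*c^(1 - sqrt(3))


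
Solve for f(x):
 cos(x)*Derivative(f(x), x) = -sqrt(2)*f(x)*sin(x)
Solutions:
 f(x) = C1*cos(x)^(sqrt(2))


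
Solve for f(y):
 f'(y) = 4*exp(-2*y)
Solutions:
 f(y) = C1 - 2*exp(-2*y)


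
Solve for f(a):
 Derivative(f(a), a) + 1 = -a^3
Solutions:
 f(a) = C1 - a^4/4 - a


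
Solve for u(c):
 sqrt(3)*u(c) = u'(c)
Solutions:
 u(c) = C1*exp(sqrt(3)*c)


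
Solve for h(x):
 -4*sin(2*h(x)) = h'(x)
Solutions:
 h(x) = pi - acos((-C1 - exp(16*x))/(C1 - exp(16*x)))/2
 h(x) = acos((-C1 - exp(16*x))/(C1 - exp(16*x)))/2


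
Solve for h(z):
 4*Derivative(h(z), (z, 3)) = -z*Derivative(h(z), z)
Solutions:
 h(z) = C1 + Integral(C2*airyai(-2^(1/3)*z/2) + C3*airybi(-2^(1/3)*z/2), z)


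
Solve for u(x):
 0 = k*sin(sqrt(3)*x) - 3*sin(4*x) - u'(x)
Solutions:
 u(x) = C1 - sqrt(3)*k*cos(sqrt(3)*x)/3 + 3*cos(4*x)/4


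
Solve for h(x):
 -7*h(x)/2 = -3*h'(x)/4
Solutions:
 h(x) = C1*exp(14*x/3)


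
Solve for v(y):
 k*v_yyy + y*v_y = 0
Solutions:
 v(y) = C1 + Integral(C2*airyai(y*(-1/k)^(1/3)) + C3*airybi(y*(-1/k)^(1/3)), y)


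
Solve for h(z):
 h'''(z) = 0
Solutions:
 h(z) = C1 + C2*z + C3*z^2


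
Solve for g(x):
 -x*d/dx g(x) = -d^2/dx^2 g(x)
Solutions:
 g(x) = C1 + C2*erfi(sqrt(2)*x/2)


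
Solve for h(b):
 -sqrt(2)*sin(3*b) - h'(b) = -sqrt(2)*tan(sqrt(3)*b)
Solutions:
 h(b) = C1 - sqrt(6)*log(cos(sqrt(3)*b))/3 + sqrt(2)*cos(3*b)/3


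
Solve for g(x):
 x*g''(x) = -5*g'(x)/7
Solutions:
 g(x) = C1 + C2*x^(2/7)


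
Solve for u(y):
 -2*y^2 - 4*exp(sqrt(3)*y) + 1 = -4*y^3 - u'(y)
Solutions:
 u(y) = C1 - y^4 + 2*y^3/3 - y + 4*sqrt(3)*exp(sqrt(3)*y)/3


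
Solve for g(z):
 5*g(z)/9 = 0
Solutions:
 g(z) = 0


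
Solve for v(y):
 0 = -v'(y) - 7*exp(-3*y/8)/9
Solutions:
 v(y) = C1 + 56*exp(-3*y/8)/27


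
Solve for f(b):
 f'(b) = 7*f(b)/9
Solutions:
 f(b) = C1*exp(7*b/9)


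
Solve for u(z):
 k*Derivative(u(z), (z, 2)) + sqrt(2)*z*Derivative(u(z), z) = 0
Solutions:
 u(z) = C1 + C2*sqrt(k)*erf(2^(3/4)*z*sqrt(1/k)/2)


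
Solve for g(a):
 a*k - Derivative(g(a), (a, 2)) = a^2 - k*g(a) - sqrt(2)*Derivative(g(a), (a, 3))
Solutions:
 g(a) = C1*exp(a*(sqrt(2)*(27*k + sqrt((27*k - 1)^2 - 1) - 1)^(1/3) - sqrt(6)*I*(27*k + sqrt((27*k - 1)^2 - 1) - 1)^(1/3) + 2*sqrt(2) - 8/((-sqrt(2) + sqrt(6)*I)*(27*k + sqrt((27*k - 1)^2 - 1) - 1)^(1/3)))/12) + C2*exp(a*(sqrt(2)*(27*k + sqrt((27*k - 1)^2 - 1) - 1)^(1/3) + sqrt(6)*I*(27*k + sqrt((27*k - 1)^2 - 1) - 1)^(1/3) + 2*sqrt(2) + 8/((sqrt(2) + sqrt(6)*I)*(27*k + sqrt((27*k - 1)^2 - 1) - 1)^(1/3)))/12) + C3*exp(sqrt(2)*a*(-(27*k + sqrt((27*k - 1)^2 - 1) - 1)^(1/3) + 1 - 1/(27*k + sqrt((27*k - 1)^2 - 1) - 1)^(1/3))/6) + a^2/k - a + 2/k^2


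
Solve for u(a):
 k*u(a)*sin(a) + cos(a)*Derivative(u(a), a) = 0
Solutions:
 u(a) = C1*exp(k*log(cos(a)))


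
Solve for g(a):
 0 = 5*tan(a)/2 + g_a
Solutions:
 g(a) = C1 + 5*log(cos(a))/2


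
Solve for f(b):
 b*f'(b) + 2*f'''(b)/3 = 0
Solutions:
 f(b) = C1 + Integral(C2*airyai(-2^(2/3)*3^(1/3)*b/2) + C3*airybi(-2^(2/3)*3^(1/3)*b/2), b)


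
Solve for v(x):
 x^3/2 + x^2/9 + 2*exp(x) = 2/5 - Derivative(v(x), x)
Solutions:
 v(x) = C1 - x^4/8 - x^3/27 + 2*x/5 - 2*exp(x)


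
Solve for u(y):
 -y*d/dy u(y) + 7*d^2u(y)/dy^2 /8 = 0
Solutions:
 u(y) = C1 + C2*erfi(2*sqrt(7)*y/7)


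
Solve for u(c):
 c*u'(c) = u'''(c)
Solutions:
 u(c) = C1 + Integral(C2*airyai(c) + C3*airybi(c), c)


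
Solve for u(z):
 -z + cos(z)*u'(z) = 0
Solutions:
 u(z) = C1 + Integral(z/cos(z), z)


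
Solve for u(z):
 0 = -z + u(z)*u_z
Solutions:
 u(z) = -sqrt(C1 + z^2)
 u(z) = sqrt(C1 + z^2)


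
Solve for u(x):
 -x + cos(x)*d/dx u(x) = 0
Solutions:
 u(x) = C1 + Integral(x/cos(x), x)


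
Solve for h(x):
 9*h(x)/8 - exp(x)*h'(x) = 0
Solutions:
 h(x) = C1*exp(-9*exp(-x)/8)


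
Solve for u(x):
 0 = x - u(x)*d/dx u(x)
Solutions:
 u(x) = -sqrt(C1 + x^2)
 u(x) = sqrt(C1 + x^2)


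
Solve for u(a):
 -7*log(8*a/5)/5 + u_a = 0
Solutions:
 u(a) = C1 + 7*a*log(a)/5 - 7*a*log(5)/5 - 7*a/5 + 21*a*log(2)/5


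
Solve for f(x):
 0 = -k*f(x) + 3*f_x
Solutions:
 f(x) = C1*exp(k*x/3)


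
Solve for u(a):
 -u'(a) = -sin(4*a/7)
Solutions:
 u(a) = C1 - 7*cos(4*a/7)/4


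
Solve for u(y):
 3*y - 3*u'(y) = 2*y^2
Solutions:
 u(y) = C1 - 2*y^3/9 + y^2/2


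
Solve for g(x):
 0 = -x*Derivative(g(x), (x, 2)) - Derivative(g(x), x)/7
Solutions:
 g(x) = C1 + C2*x^(6/7)


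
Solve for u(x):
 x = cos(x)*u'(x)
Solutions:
 u(x) = C1 + Integral(x/cos(x), x)


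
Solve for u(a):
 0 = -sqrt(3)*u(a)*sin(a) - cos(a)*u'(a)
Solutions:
 u(a) = C1*cos(a)^(sqrt(3))


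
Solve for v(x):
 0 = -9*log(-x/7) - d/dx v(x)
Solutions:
 v(x) = C1 - 9*x*log(-x) + 9*x*(1 + log(7))


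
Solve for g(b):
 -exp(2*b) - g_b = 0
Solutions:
 g(b) = C1 - exp(2*b)/2


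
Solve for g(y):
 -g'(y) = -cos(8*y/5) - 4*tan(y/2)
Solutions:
 g(y) = C1 - 8*log(cos(y/2)) + 5*sin(8*y/5)/8


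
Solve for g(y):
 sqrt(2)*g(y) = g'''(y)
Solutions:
 g(y) = C3*exp(2^(1/6)*y) + (C1*sin(2^(1/6)*sqrt(3)*y/2) + C2*cos(2^(1/6)*sqrt(3)*y/2))*exp(-2^(1/6)*y/2)


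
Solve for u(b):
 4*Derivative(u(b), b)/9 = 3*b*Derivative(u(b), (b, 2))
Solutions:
 u(b) = C1 + C2*b^(31/27)


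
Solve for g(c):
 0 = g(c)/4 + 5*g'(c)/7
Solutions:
 g(c) = C1*exp(-7*c/20)


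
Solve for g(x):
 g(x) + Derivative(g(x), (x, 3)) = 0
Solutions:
 g(x) = C3*exp(-x) + (C1*sin(sqrt(3)*x/2) + C2*cos(sqrt(3)*x/2))*exp(x/2)


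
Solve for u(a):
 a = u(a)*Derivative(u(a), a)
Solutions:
 u(a) = -sqrt(C1 + a^2)
 u(a) = sqrt(C1 + a^2)


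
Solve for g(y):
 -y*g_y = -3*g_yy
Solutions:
 g(y) = C1 + C2*erfi(sqrt(6)*y/6)


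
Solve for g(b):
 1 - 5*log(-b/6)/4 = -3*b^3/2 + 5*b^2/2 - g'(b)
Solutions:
 g(b) = C1 - 3*b^4/8 + 5*b^3/6 + 5*b*log(-b)/4 + b*(-9 - 5*log(6))/4


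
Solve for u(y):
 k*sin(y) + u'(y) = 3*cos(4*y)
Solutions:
 u(y) = C1 + k*cos(y) + 3*sin(4*y)/4


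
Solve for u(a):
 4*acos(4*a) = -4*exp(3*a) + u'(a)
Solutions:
 u(a) = C1 + 4*a*acos(4*a) - sqrt(1 - 16*a^2) + 4*exp(3*a)/3


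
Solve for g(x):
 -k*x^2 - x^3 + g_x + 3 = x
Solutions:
 g(x) = C1 + k*x^3/3 + x^4/4 + x^2/2 - 3*x


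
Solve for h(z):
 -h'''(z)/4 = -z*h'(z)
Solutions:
 h(z) = C1 + Integral(C2*airyai(2^(2/3)*z) + C3*airybi(2^(2/3)*z), z)


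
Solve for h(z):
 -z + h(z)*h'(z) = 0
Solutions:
 h(z) = -sqrt(C1 + z^2)
 h(z) = sqrt(C1 + z^2)


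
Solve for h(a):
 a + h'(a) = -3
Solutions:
 h(a) = C1 - a^2/2 - 3*a


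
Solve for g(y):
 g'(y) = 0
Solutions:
 g(y) = C1


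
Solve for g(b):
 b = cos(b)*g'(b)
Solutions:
 g(b) = C1 + Integral(b/cos(b), b)


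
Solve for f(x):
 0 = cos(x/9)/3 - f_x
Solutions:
 f(x) = C1 + 3*sin(x/9)


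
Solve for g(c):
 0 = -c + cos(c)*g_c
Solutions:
 g(c) = C1 + Integral(c/cos(c), c)


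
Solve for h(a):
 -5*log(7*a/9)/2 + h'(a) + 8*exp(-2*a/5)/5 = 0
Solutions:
 h(a) = C1 + 5*a*log(a)/2 + a*(-5*log(3) - 5/2 + 5*log(7)/2) + 4*exp(-2*a/5)


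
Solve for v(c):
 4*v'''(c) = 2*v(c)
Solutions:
 v(c) = C3*exp(2^(2/3)*c/2) + (C1*sin(2^(2/3)*sqrt(3)*c/4) + C2*cos(2^(2/3)*sqrt(3)*c/4))*exp(-2^(2/3)*c/4)


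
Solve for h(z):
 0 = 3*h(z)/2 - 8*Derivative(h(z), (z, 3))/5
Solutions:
 h(z) = C3*exp(15^(1/3)*2^(2/3)*z/4) + (C1*sin(2^(2/3)*3^(5/6)*5^(1/3)*z/8) + C2*cos(2^(2/3)*3^(5/6)*5^(1/3)*z/8))*exp(-15^(1/3)*2^(2/3)*z/8)


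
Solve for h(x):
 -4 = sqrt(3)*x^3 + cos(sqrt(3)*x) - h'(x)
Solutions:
 h(x) = C1 + sqrt(3)*x^4/4 + 4*x + sqrt(3)*sin(sqrt(3)*x)/3


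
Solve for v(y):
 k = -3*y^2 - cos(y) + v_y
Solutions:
 v(y) = C1 + k*y + y^3 + sin(y)


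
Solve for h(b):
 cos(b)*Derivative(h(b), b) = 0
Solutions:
 h(b) = C1


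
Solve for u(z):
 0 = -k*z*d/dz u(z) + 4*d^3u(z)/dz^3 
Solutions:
 u(z) = C1 + Integral(C2*airyai(2^(1/3)*k^(1/3)*z/2) + C3*airybi(2^(1/3)*k^(1/3)*z/2), z)


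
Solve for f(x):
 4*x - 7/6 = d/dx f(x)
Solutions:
 f(x) = C1 + 2*x^2 - 7*x/6


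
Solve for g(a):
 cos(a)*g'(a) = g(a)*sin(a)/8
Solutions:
 g(a) = C1/cos(a)^(1/8)


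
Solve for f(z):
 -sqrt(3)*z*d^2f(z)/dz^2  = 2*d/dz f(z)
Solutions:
 f(z) = C1 + C2*z^(1 - 2*sqrt(3)/3)


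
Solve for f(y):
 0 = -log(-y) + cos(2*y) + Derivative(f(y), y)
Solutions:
 f(y) = C1 + y*log(-y) - y - sin(2*y)/2


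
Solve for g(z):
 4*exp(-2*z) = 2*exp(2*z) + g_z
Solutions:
 g(z) = C1 - exp(2*z) - 2*exp(-2*z)


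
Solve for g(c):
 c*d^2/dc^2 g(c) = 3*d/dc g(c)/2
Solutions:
 g(c) = C1 + C2*c^(5/2)


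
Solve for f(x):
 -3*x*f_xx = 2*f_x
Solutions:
 f(x) = C1 + C2*x^(1/3)


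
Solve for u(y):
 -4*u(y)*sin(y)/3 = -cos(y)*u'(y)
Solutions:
 u(y) = C1/cos(y)^(4/3)


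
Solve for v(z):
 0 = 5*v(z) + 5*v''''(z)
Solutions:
 v(z) = (C1*sin(sqrt(2)*z/2) + C2*cos(sqrt(2)*z/2))*exp(-sqrt(2)*z/2) + (C3*sin(sqrt(2)*z/2) + C4*cos(sqrt(2)*z/2))*exp(sqrt(2)*z/2)


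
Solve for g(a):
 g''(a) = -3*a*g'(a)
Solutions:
 g(a) = C1 + C2*erf(sqrt(6)*a/2)


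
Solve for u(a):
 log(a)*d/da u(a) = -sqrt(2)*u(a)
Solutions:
 u(a) = C1*exp(-sqrt(2)*li(a))


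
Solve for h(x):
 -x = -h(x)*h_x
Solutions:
 h(x) = -sqrt(C1 + x^2)
 h(x) = sqrt(C1 + x^2)


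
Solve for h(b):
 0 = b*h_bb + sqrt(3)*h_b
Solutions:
 h(b) = C1 + C2*b^(1 - sqrt(3))


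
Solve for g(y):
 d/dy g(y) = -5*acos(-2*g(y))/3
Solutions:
 Integral(1/acos(-2*_y), (_y, g(y))) = C1 - 5*y/3


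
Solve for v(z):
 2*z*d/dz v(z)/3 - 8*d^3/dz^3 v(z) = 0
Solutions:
 v(z) = C1 + Integral(C2*airyai(18^(1/3)*z/6) + C3*airybi(18^(1/3)*z/6), z)


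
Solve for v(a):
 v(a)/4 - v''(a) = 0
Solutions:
 v(a) = C1*exp(-a/2) + C2*exp(a/2)


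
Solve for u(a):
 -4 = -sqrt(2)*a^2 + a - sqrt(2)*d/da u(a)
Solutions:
 u(a) = C1 - a^3/3 + sqrt(2)*a^2/4 + 2*sqrt(2)*a


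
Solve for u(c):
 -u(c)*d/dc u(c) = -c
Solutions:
 u(c) = -sqrt(C1 + c^2)
 u(c) = sqrt(C1 + c^2)


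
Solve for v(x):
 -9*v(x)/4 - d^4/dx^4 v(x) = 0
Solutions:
 v(x) = (C1*sin(sqrt(3)*x/2) + C2*cos(sqrt(3)*x/2))*exp(-sqrt(3)*x/2) + (C3*sin(sqrt(3)*x/2) + C4*cos(sqrt(3)*x/2))*exp(sqrt(3)*x/2)


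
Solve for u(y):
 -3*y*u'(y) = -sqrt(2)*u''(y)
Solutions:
 u(y) = C1 + C2*erfi(2^(1/4)*sqrt(3)*y/2)


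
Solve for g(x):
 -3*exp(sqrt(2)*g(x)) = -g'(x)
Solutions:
 g(x) = sqrt(2)*(2*log(-1/(C1 + 3*x)) - log(2))/4


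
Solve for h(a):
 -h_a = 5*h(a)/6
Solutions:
 h(a) = C1*exp(-5*a/6)


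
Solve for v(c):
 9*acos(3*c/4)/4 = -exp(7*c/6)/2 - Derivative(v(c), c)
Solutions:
 v(c) = C1 - 9*c*acos(3*c/4)/4 + 3*sqrt(16 - 9*c^2)/4 - 3*exp(7*c/6)/7


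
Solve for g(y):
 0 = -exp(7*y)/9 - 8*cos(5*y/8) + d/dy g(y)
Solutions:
 g(y) = C1 + exp(7*y)/63 + 64*sin(5*y/8)/5


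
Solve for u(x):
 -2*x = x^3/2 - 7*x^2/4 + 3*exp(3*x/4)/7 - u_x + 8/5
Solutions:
 u(x) = C1 + x^4/8 - 7*x^3/12 + x^2 + 8*x/5 + 4*exp(3*x/4)/7


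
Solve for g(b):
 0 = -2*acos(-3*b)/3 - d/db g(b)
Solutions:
 g(b) = C1 - 2*b*acos(-3*b)/3 - 2*sqrt(1 - 9*b^2)/9


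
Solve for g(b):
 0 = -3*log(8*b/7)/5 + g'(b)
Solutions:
 g(b) = C1 + 3*b*log(b)/5 - 3*b*log(7)/5 - 3*b/5 + 9*b*log(2)/5


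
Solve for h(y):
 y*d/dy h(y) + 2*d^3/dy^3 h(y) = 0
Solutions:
 h(y) = C1 + Integral(C2*airyai(-2^(2/3)*y/2) + C3*airybi(-2^(2/3)*y/2), y)


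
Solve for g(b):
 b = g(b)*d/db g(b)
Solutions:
 g(b) = -sqrt(C1 + b^2)
 g(b) = sqrt(C1 + b^2)


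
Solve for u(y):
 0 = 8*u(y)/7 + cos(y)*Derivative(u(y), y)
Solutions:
 u(y) = C1*(sin(y) - 1)^(4/7)/(sin(y) + 1)^(4/7)


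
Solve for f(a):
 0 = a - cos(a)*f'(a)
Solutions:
 f(a) = C1 + Integral(a/cos(a), a)


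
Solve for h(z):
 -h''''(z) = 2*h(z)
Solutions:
 h(z) = (C1*sin(2^(3/4)*z/2) + C2*cos(2^(3/4)*z/2))*exp(-2^(3/4)*z/2) + (C3*sin(2^(3/4)*z/2) + C4*cos(2^(3/4)*z/2))*exp(2^(3/4)*z/2)


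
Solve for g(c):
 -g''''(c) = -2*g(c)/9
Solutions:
 g(c) = C1*exp(-2^(1/4)*sqrt(3)*c/3) + C2*exp(2^(1/4)*sqrt(3)*c/3) + C3*sin(2^(1/4)*sqrt(3)*c/3) + C4*cos(2^(1/4)*sqrt(3)*c/3)


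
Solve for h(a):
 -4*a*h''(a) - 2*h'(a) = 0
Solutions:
 h(a) = C1 + C2*sqrt(a)


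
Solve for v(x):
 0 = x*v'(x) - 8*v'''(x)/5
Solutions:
 v(x) = C1 + Integral(C2*airyai(5^(1/3)*x/2) + C3*airybi(5^(1/3)*x/2), x)


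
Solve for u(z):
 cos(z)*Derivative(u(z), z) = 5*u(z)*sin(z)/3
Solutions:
 u(z) = C1/cos(z)^(5/3)


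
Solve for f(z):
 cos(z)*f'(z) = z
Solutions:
 f(z) = C1 + Integral(z/cos(z), z)


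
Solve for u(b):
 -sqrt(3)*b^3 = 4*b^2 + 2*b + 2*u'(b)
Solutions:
 u(b) = C1 - sqrt(3)*b^4/8 - 2*b^3/3 - b^2/2


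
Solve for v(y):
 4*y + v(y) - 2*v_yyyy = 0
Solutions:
 v(y) = C1*exp(-2^(3/4)*y/2) + C2*exp(2^(3/4)*y/2) + C3*sin(2^(3/4)*y/2) + C4*cos(2^(3/4)*y/2) - 4*y


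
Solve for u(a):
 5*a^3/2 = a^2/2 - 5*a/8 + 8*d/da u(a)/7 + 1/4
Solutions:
 u(a) = C1 + 35*a^4/64 - 7*a^3/48 + 35*a^2/128 - 7*a/32


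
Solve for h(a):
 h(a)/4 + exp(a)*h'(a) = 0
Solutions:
 h(a) = C1*exp(exp(-a)/4)


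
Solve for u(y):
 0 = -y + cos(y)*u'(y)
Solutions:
 u(y) = C1 + Integral(y/cos(y), y)


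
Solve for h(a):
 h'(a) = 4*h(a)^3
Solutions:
 h(a) = -sqrt(2)*sqrt(-1/(C1 + 4*a))/2
 h(a) = sqrt(2)*sqrt(-1/(C1 + 4*a))/2


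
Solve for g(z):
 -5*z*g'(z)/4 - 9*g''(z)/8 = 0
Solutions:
 g(z) = C1 + C2*erf(sqrt(5)*z/3)


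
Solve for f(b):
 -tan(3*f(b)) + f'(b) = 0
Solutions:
 f(b) = -asin(C1*exp(3*b))/3 + pi/3
 f(b) = asin(C1*exp(3*b))/3


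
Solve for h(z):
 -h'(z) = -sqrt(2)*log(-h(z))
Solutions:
 -li(-h(z)) = C1 + sqrt(2)*z


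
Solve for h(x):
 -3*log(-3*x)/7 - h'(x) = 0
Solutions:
 h(x) = C1 - 3*x*log(-x)/7 + 3*x*(1 - log(3))/7


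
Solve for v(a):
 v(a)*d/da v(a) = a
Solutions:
 v(a) = -sqrt(C1 + a^2)
 v(a) = sqrt(C1 + a^2)


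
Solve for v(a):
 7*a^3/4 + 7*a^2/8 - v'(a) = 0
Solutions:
 v(a) = C1 + 7*a^4/16 + 7*a^3/24


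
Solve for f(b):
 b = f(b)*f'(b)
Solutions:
 f(b) = -sqrt(C1 + b^2)
 f(b) = sqrt(C1 + b^2)


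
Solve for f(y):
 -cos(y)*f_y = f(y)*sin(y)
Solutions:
 f(y) = C1*cos(y)


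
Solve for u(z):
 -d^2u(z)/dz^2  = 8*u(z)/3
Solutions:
 u(z) = C1*sin(2*sqrt(6)*z/3) + C2*cos(2*sqrt(6)*z/3)


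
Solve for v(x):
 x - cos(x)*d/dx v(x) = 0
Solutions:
 v(x) = C1 + Integral(x/cos(x), x)


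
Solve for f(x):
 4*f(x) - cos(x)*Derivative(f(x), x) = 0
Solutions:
 f(x) = C1*(sin(x)^2 + 2*sin(x) + 1)/(sin(x)^2 - 2*sin(x) + 1)


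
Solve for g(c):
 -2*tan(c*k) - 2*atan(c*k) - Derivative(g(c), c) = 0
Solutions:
 g(c) = C1 - 2*Piecewise((-log(cos(c*k))/k, Ne(k, 0)), (0, True)) - 2*Piecewise((c*atan(c*k) - log(c^2*k^2 + 1)/(2*k), Ne(k, 0)), (0, True))


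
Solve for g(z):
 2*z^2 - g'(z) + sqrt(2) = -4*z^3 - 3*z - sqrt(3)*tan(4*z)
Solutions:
 g(z) = C1 + z^4 + 2*z^3/3 + 3*z^2/2 + sqrt(2)*z - sqrt(3)*log(cos(4*z))/4


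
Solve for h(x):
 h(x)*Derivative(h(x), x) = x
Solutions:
 h(x) = -sqrt(C1 + x^2)
 h(x) = sqrt(C1 + x^2)


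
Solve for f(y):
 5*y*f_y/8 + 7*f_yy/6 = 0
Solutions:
 f(y) = C1 + C2*erf(sqrt(210)*y/28)


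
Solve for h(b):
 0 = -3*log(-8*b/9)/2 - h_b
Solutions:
 h(b) = C1 - 3*b*log(-b)/2 + b*(-9*log(2)/2 + 3/2 + 3*log(3))


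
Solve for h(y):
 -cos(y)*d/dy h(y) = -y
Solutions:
 h(y) = C1 + Integral(y/cos(y), y)


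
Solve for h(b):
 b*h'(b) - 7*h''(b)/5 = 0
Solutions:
 h(b) = C1 + C2*erfi(sqrt(70)*b/14)


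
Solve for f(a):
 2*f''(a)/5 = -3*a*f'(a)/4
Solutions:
 f(a) = C1 + C2*erf(sqrt(15)*a/4)


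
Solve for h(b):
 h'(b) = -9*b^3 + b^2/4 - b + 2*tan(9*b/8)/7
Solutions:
 h(b) = C1 - 9*b^4/4 + b^3/12 - b^2/2 - 16*log(cos(9*b/8))/63


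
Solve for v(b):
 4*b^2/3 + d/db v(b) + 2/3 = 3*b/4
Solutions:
 v(b) = C1 - 4*b^3/9 + 3*b^2/8 - 2*b/3


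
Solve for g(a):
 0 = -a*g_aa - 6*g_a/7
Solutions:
 g(a) = C1 + C2*a^(1/7)


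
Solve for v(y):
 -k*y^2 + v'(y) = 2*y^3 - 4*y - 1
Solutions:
 v(y) = C1 + k*y^3/3 + y^4/2 - 2*y^2 - y


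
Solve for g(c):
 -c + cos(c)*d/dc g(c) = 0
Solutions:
 g(c) = C1 + Integral(c/cos(c), c)


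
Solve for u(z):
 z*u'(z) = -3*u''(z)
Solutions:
 u(z) = C1 + C2*erf(sqrt(6)*z/6)


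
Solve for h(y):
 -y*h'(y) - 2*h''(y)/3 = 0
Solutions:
 h(y) = C1 + C2*erf(sqrt(3)*y/2)


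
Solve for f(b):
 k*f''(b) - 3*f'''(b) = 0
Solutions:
 f(b) = C1 + C2*b + C3*exp(b*k/3)


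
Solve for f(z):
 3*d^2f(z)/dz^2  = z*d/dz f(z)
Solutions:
 f(z) = C1 + C2*erfi(sqrt(6)*z/6)


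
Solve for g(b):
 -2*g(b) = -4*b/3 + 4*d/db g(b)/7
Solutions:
 g(b) = C1*exp(-7*b/2) + 2*b/3 - 4/21


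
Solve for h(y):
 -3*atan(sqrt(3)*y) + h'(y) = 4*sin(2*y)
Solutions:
 h(y) = C1 + 3*y*atan(sqrt(3)*y) - sqrt(3)*log(3*y^2 + 1)/2 - 2*cos(2*y)


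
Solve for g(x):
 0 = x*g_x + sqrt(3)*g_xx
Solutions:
 g(x) = C1 + C2*erf(sqrt(2)*3^(3/4)*x/6)


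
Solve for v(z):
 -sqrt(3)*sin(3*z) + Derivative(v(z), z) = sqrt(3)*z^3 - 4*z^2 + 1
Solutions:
 v(z) = C1 + sqrt(3)*z^4/4 - 4*z^3/3 + z - sqrt(3)*cos(3*z)/3


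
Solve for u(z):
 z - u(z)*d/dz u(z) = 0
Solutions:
 u(z) = -sqrt(C1 + z^2)
 u(z) = sqrt(C1 + z^2)


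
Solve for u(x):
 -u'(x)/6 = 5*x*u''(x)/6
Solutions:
 u(x) = C1 + C2*x^(4/5)


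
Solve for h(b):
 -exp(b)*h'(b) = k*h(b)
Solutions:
 h(b) = C1*exp(k*exp(-b))


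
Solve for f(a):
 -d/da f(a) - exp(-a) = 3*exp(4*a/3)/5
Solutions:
 f(a) = C1 - 9*exp(4*a/3)/20 + exp(-a)


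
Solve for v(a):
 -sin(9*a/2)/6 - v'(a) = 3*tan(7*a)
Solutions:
 v(a) = C1 + 3*log(cos(7*a))/7 + cos(9*a/2)/27


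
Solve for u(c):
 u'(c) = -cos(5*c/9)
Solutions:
 u(c) = C1 - 9*sin(5*c/9)/5


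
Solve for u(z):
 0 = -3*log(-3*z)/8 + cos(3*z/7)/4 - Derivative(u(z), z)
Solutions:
 u(z) = C1 - 3*z*log(-z)/8 - 3*z*log(3)/8 + 3*z/8 + 7*sin(3*z/7)/12


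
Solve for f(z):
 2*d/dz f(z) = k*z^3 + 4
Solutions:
 f(z) = C1 + k*z^4/8 + 2*z


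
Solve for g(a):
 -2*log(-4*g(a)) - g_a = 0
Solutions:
 Integral(1/(log(-_y) + 2*log(2)), (_y, g(a)))/2 = C1 - a


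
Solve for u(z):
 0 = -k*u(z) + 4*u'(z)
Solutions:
 u(z) = C1*exp(k*z/4)


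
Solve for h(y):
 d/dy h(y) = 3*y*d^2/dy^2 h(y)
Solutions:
 h(y) = C1 + C2*y^(4/3)


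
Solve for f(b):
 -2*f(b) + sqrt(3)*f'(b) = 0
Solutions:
 f(b) = C1*exp(2*sqrt(3)*b/3)


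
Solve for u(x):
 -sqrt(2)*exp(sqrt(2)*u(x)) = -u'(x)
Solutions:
 u(x) = sqrt(2)*(2*log(-1/(C1 + sqrt(2)*x)) - log(2))/4


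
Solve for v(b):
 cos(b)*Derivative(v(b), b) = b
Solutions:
 v(b) = C1 + Integral(b/cos(b), b)


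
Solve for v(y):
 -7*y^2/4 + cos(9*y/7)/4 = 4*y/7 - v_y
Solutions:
 v(y) = C1 + 7*y^3/12 + 2*y^2/7 - 7*sin(9*y/7)/36


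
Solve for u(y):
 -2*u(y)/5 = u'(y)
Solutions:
 u(y) = C1*exp(-2*y/5)


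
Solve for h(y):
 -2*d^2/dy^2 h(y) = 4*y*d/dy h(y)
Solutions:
 h(y) = C1 + C2*erf(y)


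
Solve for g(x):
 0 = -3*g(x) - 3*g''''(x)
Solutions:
 g(x) = (C1*sin(sqrt(2)*x/2) + C2*cos(sqrt(2)*x/2))*exp(-sqrt(2)*x/2) + (C3*sin(sqrt(2)*x/2) + C4*cos(sqrt(2)*x/2))*exp(sqrt(2)*x/2)


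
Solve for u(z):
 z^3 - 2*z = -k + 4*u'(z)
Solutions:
 u(z) = C1 + k*z/4 + z^4/16 - z^2/4


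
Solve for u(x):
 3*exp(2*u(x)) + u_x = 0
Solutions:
 u(x) = log(-sqrt(-1/(C1 - 3*x))) - log(2)/2
 u(x) = log(-1/(C1 - 3*x))/2 - log(2)/2


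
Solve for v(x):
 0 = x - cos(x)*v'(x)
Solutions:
 v(x) = C1 + Integral(x/cos(x), x)


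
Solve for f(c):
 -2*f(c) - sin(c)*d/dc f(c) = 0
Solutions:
 f(c) = C1*(cos(c) + 1)/(cos(c) - 1)


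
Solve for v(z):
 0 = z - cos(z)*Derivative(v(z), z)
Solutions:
 v(z) = C1 + Integral(z/cos(z), z)


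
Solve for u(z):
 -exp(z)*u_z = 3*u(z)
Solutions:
 u(z) = C1*exp(3*exp(-z))


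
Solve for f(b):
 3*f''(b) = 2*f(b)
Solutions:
 f(b) = C1*exp(-sqrt(6)*b/3) + C2*exp(sqrt(6)*b/3)


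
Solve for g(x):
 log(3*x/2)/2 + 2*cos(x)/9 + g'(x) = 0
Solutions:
 g(x) = C1 - x*log(x)/2 - x*log(3) + x/2 + x*log(6)/2 - 2*sin(x)/9


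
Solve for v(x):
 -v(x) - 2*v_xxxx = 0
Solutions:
 v(x) = (C1*sin(2^(1/4)*x/2) + C2*cos(2^(1/4)*x/2))*exp(-2^(1/4)*x/2) + (C3*sin(2^(1/4)*x/2) + C4*cos(2^(1/4)*x/2))*exp(2^(1/4)*x/2)


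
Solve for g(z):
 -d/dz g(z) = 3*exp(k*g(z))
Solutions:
 g(z) = Piecewise((log(1/(C1*k + 3*k*z))/k, Ne(k, 0)), (nan, True))
 g(z) = Piecewise((C1 - 3*z, Eq(k, 0)), (nan, True))


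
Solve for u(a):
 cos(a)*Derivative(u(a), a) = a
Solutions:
 u(a) = C1 + Integral(a/cos(a), a)


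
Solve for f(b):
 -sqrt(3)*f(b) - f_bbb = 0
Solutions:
 f(b) = C3*exp(-3^(1/6)*b) + (C1*sin(3^(2/3)*b/2) + C2*cos(3^(2/3)*b/2))*exp(3^(1/6)*b/2)


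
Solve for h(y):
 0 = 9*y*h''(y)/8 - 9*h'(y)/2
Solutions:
 h(y) = C1 + C2*y^5


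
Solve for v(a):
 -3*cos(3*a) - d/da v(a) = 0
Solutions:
 v(a) = C1 - sin(3*a)


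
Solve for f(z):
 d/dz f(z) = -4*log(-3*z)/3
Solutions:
 f(z) = C1 - 4*z*log(-z)/3 + 4*z*(1 - log(3))/3


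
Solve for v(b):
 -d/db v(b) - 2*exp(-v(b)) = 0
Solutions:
 v(b) = log(C1 - 2*b)


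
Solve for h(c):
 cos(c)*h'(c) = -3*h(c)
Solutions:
 h(c) = C1*(sin(c) - 1)^(3/2)/(sin(c) + 1)^(3/2)


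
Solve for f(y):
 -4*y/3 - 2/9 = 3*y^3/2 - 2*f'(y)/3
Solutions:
 f(y) = C1 + 9*y^4/16 + y^2 + y/3


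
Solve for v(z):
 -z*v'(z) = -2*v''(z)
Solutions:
 v(z) = C1 + C2*erfi(z/2)


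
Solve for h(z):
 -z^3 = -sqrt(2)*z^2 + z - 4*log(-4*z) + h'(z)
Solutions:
 h(z) = C1 - z^4/4 + sqrt(2)*z^3/3 - z^2/2 + 4*z*log(-z) + 4*z*(-1 + 2*log(2))


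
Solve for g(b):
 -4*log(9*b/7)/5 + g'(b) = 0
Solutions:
 g(b) = C1 + 4*b*log(b)/5 - 4*b*log(7)/5 - 4*b/5 + 8*b*log(3)/5


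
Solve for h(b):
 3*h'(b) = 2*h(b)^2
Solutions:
 h(b) = -3/(C1 + 2*b)


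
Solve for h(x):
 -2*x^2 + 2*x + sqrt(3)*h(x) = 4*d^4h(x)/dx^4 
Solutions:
 h(x) = C1*exp(-sqrt(2)*3^(1/8)*x/2) + C2*exp(sqrt(2)*3^(1/8)*x/2) + C3*sin(sqrt(2)*3^(1/8)*x/2) + C4*cos(sqrt(2)*3^(1/8)*x/2) + 2*sqrt(3)*x^2/3 - 2*sqrt(3)*x/3


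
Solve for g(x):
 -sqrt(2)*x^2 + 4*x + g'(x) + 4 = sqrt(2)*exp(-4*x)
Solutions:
 g(x) = C1 + sqrt(2)*x^3/3 - 2*x^2 - 4*x - sqrt(2)*exp(-4*x)/4


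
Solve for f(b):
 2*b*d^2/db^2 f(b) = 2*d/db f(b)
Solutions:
 f(b) = C1 + C2*b^2


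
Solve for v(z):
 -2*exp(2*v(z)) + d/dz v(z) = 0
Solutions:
 v(z) = log(-sqrt(-1/(C1 + 2*z))) - log(2)/2
 v(z) = log(-1/(C1 + 2*z))/2 - log(2)/2


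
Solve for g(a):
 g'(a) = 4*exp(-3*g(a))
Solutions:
 g(a) = log(C1 + 12*a)/3
 g(a) = log((-3^(1/3) - 3^(5/6)*I)*(C1 + 4*a)^(1/3)/2)
 g(a) = log((-3^(1/3) + 3^(5/6)*I)*(C1 + 4*a)^(1/3)/2)


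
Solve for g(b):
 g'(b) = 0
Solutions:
 g(b) = C1


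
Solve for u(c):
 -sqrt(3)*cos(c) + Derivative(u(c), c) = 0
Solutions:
 u(c) = C1 + sqrt(3)*sin(c)


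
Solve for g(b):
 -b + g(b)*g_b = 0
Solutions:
 g(b) = -sqrt(C1 + b^2)
 g(b) = sqrt(C1 + b^2)


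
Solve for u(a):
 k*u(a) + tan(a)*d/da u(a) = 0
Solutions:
 u(a) = C1*exp(-k*log(sin(a)))


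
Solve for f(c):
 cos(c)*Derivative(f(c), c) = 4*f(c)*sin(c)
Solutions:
 f(c) = C1/cos(c)^4


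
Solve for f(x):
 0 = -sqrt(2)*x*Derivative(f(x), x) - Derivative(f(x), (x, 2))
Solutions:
 f(x) = C1 + C2*erf(2^(3/4)*x/2)


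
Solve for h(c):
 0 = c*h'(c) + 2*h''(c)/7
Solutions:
 h(c) = C1 + C2*erf(sqrt(7)*c/2)


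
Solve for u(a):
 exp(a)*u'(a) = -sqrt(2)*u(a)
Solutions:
 u(a) = C1*exp(sqrt(2)*exp(-a))


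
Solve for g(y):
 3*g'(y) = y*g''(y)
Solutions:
 g(y) = C1 + C2*y^4


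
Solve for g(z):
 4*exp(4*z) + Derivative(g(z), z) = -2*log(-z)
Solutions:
 g(z) = C1 - 2*z*log(-z) + 2*z - exp(4*z)


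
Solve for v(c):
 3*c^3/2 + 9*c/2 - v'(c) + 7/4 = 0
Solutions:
 v(c) = C1 + 3*c^4/8 + 9*c^2/4 + 7*c/4


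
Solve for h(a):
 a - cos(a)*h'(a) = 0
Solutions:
 h(a) = C1 + Integral(a/cos(a), a)


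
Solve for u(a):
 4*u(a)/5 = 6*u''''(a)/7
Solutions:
 u(a) = C1*exp(-14^(1/4)*15^(3/4)*a/15) + C2*exp(14^(1/4)*15^(3/4)*a/15) + C3*sin(14^(1/4)*15^(3/4)*a/15) + C4*cos(14^(1/4)*15^(3/4)*a/15)


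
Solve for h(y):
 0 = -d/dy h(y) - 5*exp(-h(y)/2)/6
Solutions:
 h(y) = 2*log(C1 - 5*y/12)


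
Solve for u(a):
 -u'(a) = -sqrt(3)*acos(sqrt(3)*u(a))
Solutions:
 Integral(1/acos(sqrt(3)*_y), (_y, u(a))) = C1 + sqrt(3)*a


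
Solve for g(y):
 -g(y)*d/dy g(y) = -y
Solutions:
 g(y) = -sqrt(C1 + y^2)
 g(y) = sqrt(C1 + y^2)


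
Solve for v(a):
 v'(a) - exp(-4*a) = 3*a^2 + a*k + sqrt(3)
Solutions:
 v(a) = C1 + a^3 + a^2*k/2 + sqrt(3)*a - exp(-4*a)/4


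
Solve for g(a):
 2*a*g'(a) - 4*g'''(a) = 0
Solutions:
 g(a) = C1 + Integral(C2*airyai(2^(2/3)*a/2) + C3*airybi(2^(2/3)*a/2), a)


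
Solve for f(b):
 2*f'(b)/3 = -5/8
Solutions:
 f(b) = C1 - 15*b/16


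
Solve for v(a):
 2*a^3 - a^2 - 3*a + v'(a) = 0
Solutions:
 v(a) = C1 - a^4/2 + a^3/3 + 3*a^2/2


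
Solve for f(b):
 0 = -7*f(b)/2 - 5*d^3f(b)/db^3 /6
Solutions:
 f(b) = C3*exp(-21^(1/3)*5^(2/3)*b/5) + (C1*sin(3^(5/6)*5^(2/3)*7^(1/3)*b/10) + C2*cos(3^(5/6)*5^(2/3)*7^(1/3)*b/10))*exp(21^(1/3)*5^(2/3)*b/10)


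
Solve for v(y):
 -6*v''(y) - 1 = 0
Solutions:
 v(y) = C1 + C2*y - y^2/12


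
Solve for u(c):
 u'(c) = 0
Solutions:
 u(c) = C1


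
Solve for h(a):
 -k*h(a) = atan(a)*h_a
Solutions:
 h(a) = C1*exp(-k*Integral(1/atan(a), a))


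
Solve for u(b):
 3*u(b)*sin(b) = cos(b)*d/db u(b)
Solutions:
 u(b) = C1/cos(b)^3


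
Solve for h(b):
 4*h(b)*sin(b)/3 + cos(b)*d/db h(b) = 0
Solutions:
 h(b) = C1*cos(b)^(4/3)


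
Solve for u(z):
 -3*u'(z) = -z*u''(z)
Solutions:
 u(z) = C1 + C2*z^4


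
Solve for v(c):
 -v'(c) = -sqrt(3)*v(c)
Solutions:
 v(c) = C1*exp(sqrt(3)*c)


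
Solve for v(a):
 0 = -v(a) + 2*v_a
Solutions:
 v(a) = C1*exp(a/2)


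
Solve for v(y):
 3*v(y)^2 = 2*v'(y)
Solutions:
 v(y) = -2/(C1 + 3*y)


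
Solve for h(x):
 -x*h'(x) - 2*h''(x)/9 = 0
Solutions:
 h(x) = C1 + C2*erf(3*x/2)


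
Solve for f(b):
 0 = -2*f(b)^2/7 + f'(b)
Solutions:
 f(b) = -7/(C1 + 2*b)


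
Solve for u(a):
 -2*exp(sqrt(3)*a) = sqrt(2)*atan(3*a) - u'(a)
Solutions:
 u(a) = C1 + sqrt(2)*(a*atan(3*a) - log(9*a^2 + 1)/6) + 2*sqrt(3)*exp(sqrt(3)*a)/3


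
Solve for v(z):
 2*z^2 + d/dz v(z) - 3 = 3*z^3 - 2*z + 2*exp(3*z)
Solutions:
 v(z) = C1 + 3*z^4/4 - 2*z^3/3 - z^2 + 3*z + 2*exp(3*z)/3


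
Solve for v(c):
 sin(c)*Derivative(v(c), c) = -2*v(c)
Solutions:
 v(c) = C1*(cos(c) + 1)/(cos(c) - 1)


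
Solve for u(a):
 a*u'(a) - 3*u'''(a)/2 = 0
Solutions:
 u(a) = C1 + Integral(C2*airyai(2^(1/3)*3^(2/3)*a/3) + C3*airybi(2^(1/3)*3^(2/3)*a/3), a)


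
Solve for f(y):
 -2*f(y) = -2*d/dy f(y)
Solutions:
 f(y) = C1*exp(y)


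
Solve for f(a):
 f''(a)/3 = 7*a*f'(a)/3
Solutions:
 f(a) = C1 + C2*erfi(sqrt(14)*a/2)


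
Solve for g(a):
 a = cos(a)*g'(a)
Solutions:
 g(a) = C1 + Integral(a/cos(a), a)


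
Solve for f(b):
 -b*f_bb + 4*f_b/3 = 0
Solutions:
 f(b) = C1 + C2*b^(7/3)


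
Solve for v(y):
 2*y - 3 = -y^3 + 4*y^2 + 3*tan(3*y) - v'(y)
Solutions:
 v(y) = C1 - y^4/4 + 4*y^3/3 - y^2 + 3*y - log(cos(3*y))


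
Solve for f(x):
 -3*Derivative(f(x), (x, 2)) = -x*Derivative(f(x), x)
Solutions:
 f(x) = C1 + C2*erfi(sqrt(6)*x/6)


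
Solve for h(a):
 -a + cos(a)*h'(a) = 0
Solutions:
 h(a) = C1 + Integral(a/cos(a), a)


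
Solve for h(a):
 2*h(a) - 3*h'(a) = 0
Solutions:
 h(a) = C1*exp(2*a/3)


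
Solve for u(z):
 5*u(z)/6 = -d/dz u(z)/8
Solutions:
 u(z) = C1*exp(-20*z/3)


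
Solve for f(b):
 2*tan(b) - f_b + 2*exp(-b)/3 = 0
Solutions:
 f(b) = C1 + log(tan(b)^2 + 1) - 2*exp(-b)/3


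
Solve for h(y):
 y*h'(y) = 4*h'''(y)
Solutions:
 h(y) = C1 + Integral(C2*airyai(2^(1/3)*y/2) + C3*airybi(2^(1/3)*y/2), y)


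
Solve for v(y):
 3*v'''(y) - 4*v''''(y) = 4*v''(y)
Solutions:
 v(y) = C1 + C2*y + (C3*sin(sqrt(55)*y/8) + C4*cos(sqrt(55)*y/8))*exp(3*y/8)


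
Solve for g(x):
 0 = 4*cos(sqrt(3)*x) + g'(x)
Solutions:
 g(x) = C1 - 4*sqrt(3)*sin(sqrt(3)*x)/3


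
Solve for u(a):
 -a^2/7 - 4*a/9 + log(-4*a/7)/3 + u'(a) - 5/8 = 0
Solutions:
 u(a) = C1 + a^3/21 + 2*a^2/9 - a*log(-a)/3 + a*(-16*log(2) + 8*log(7) + 23)/24


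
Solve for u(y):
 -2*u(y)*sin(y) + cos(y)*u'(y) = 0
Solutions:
 u(y) = C1/cos(y)^2


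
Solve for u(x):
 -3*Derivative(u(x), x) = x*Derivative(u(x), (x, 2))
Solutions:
 u(x) = C1 + C2/x^2


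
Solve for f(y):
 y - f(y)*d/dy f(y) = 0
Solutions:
 f(y) = -sqrt(C1 + y^2)
 f(y) = sqrt(C1 + y^2)


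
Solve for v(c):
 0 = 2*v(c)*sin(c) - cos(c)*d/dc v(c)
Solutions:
 v(c) = C1/cos(c)^2


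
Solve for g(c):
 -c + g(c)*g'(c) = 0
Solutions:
 g(c) = -sqrt(C1 + c^2)
 g(c) = sqrt(C1 + c^2)


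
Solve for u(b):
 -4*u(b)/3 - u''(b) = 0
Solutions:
 u(b) = C1*sin(2*sqrt(3)*b/3) + C2*cos(2*sqrt(3)*b/3)
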